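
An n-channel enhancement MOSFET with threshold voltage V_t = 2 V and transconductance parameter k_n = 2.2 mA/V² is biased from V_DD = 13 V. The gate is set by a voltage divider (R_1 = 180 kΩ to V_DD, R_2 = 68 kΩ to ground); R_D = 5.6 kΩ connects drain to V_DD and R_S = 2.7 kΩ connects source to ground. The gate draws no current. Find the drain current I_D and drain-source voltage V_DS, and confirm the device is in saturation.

I_D ≈ 0.37 mA, V_DS ≈ 10 V

V_G = V_DD·R_2/(R_1+R_2) = 13×68/248 = 3.56 V.
Assume saturation: I_D = (k_n/2)(V_GS − V_t)² with V_GS = V_G − I_D·R_S = 3.56 − 2.7·I_D.
Substituting gives 8.02·I_D² − 10.3·I_D + 2.69 = 0, with roots I_D = 0.366 or 0.918 mA.
The root I_D = 0.918 mA gives V_GS = 1.09 V ≤ V_t, so take I_D = 0.366 mA.
Then V_GS = 2.58 V and V_DS = V_DD − I_D(R_D+R_S) = 13 − 0.366×8.3 = 9.96 V.
Saturation requires V_DS ≥ V_GS − V_t = 0.577 V; 9.96 ≥ 0.577 ✓.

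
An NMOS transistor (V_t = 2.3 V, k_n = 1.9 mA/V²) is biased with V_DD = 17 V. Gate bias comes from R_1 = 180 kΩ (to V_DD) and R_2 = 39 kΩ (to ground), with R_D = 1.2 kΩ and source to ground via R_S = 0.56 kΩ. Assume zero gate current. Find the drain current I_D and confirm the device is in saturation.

I_D ≈ 0.3 mA

V_G = V_DD·R_2/(R_1+R_2) = 17×39/219 = 3.03 V.
Assume saturation: I_D = (k_n/2)(V_GS − V_t)² with V_GS = V_G − I_D·R_S = 3.03 − 0.56·I_D.
Substituting gives 0.298·I_D² − 1.77·I_D + 0.503 = 0, with roots I_D = 0.298 or 5.66 mA.
The root I_D = 5.66 mA gives V_GS = -0.14 V ≤ V_t, so take I_D = 0.298 mA.
Then V_GS = 2.86 V and V_DS = V_DD − I_D(R_D+R_S) = 17 − 0.298×1.76 = 16.5 V.
Saturation requires V_DS ≥ V_GS − V_t = 0.56 V; 16.5 ≥ 0.56 ✓.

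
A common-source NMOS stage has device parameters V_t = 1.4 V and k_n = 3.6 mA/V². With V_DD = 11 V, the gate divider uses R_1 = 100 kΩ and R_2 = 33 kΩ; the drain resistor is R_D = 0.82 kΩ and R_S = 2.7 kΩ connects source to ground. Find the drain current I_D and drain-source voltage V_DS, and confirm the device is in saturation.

V_G = V_DD·R_2/(R_1+R_2) = 11×33/133 = 2.73 V.
Assume saturation: I_D = (k_n/2)(V_GS − V_t)² with V_GS = V_G − I_D·R_S = 2.73 − 2.7·I_D.
Substituting gives 13.1·I_D² − 13.9·I_D + 3.18 = 0, with roots I_D = 0.333 or 0.728 mA.
The root I_D = 0.728 mA gives V_GS = 0.764 V ≤ V_t, so take I_D = 0.333 mA.
Then V_GS = 1.83 V and V_DS = V_DD − I_D(R_D+R_S) = 11 − 0.333×3.52 = 9.83 V.
Saturation requires V_DS ≥ V_GS − V_t = 0.43 V; 9.83 ≥ 0.43 ✓.

I_D ≈ 0.33 mA, V_DS ≈ 9.8 V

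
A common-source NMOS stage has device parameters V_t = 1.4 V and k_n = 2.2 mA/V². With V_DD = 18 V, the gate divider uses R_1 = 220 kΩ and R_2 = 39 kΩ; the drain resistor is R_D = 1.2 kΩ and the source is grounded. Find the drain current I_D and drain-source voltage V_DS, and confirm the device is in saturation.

I_D ≈ 1.9 mA, V_DS ≈ 16 V

V_G = V_DD·R_2/(R_1+R_2) = 18×39/259 = 2.71 V. With the source grounded, V_GS = V_G = 2.71 V.
Assume saturation: I_D = (k_n/2)(V_GS − V_t)² = (2.2/2)×(2.71 − 1.4)² = 1.1×1.31² = 1.89 mA.
V_DS = V_DD − I_D·R_D = 18 − 1.89×1.2 = 15.7 V.
Saturation requires V_DS ≥ V_GS − V_t = 1.31 V; 15.7 ≥ 1.31 ✓.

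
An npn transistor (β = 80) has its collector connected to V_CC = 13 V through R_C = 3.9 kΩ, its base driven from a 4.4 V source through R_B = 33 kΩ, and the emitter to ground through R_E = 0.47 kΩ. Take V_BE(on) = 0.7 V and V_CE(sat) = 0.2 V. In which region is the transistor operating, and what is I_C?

Assume active: I_B = (4.4 − 0.7)/(33 + 81×0.47) = 0.0521 mA, I_C = β·I_B = 4.16 mA.
Then V_CE = 13 − 4.16×3.9 − 4.22×0.47 = -5.23 V < 0.2 V — the active assumption fails.
Re-solve with V_CE = 0.2 V. KCL at the emitter: V_E/R_E = (V_BB−0.7−V_E)/R_B + (V_CC−0.2−V_E)/R_C, giving V_E = 1.41 V.
I_C = (V_CC − 0.2 − V_E)/R_C = (12.8 − 1.41)/3.9 = 2.92 mA.
Check: I_B = (3.7 − 1.41)/33 = 0.0695 mA, and β·I_B = 5.56 mA > I_C, confirming saturation.

saturation; I_C ≈ 2.9 mA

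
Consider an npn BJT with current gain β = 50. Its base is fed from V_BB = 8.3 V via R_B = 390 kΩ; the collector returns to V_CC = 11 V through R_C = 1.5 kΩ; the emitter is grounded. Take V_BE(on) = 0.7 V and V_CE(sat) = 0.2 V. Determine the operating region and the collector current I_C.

active; I_C ≈ 0.97 mA

Assume active. Base-emitter loop: I_B = (V_BB − V_BE)/R_B = (8.3 − 0.7)/390 = 0.0195 mA.
I_C = β·I_B = 50×0.0195 = 0.974 mA.
V_CE = V_CC − I_C·R_C = 11 − 0.974×1.5 = 9.54 V > V_CE(sat), so the active-region assumption holds.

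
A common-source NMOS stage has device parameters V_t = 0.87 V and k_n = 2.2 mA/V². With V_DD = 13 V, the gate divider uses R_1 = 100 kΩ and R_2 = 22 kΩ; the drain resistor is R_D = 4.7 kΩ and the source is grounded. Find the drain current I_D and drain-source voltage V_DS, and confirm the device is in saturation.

V_G = V_DD·R_2/(R_1+R_2) = 13×22/122 = 2.34 V. With the source grounded, V_GS = V_G = 2.34 V.
Assume saturation: I_D = (k_n/2)(V_GS − V_t)² = (2.2/2)×(2.34 − 0.87)² = 1.1×1.47² = 2.39 mA.
V_DS = V_DD − I_D·R_D = 13 − 2.39×4.7 = 1.76 V.
Saturation requires V_DS ≥ V_GS − V_t = 1.47 V; 1.76 ≥ 1.47 ✓.

I_D ≈ 2.4 mA, V_DS ≈ 1.8 V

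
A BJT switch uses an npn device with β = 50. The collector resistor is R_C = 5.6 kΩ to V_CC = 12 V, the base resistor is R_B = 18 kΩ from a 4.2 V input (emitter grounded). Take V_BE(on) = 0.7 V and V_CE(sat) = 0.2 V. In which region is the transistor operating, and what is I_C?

Assume active: I_B = (4.2 − 0.7)/18 = 0.194 mA, giving I_C = β·I_B = 9.72 mA.
But then V_CE = 12 − 9.72×5.6 = -42.4 V < V_CE(sat) = 0.2 V — impossible in the active region.
So the transistor is saturated. With V_CE = 0.2 V, I_C = (V_CC − 0.2)/R_C = 11.8/5.6 = 2.11 mA.
Check: β·I_B = 9.72 mA > I_C = 2.11 mA, confirming saturation.

saturation; I_C ≈ 2.1 mA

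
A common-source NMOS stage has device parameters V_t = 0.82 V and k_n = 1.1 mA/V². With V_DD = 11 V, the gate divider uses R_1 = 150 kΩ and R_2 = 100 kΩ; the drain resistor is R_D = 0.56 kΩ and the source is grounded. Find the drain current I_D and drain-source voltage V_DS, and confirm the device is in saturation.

V_G = V_DD·R_2/(R_1+R_2) = 11×100/250 = 4.4 V. With the source grounded, V_GS = V_G = 4.4 V.
Assume saturation: I_D = (k_n/2)(V_GS − V_t)² = (1.1/2)×(4.4 − 0.82)² = 0.55×3.58² = 7.05 mA.
V_DS = V_DD − I_D·R_D = 11 − 7.05×0.56 = 7.05 V.
Saturation requires V_DS ≥ V_GS − V_t = 3.58 V; 7.05 ≥ 3.58 ✓.

I_D ≈ 7 mA, V_DS ≈ 7.1 V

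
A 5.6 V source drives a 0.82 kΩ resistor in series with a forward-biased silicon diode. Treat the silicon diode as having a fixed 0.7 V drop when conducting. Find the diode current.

I ≈ 6 mA

KVL around the loop: 5.6 = V_D + I·R = 0.7 + I × 0.82 kΩ.
So I = (5.6 − 0.7) / 0.82 kΩ = 4.9 / 0.82 = 5.98 mA.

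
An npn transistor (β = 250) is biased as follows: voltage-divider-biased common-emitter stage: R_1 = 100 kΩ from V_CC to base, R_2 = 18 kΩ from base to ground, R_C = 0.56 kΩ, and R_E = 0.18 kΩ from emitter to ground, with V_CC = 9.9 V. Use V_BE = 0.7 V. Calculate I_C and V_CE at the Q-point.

Thevenize the base divider: V_Th = V_CC·R_2/(R_1+R_2) = 9.9×18/118 = 1.51 V, R_Th = R_1‖R_2 = 15.3 kΩ.
Base-emitter loop: V_Th = I_B·R_Th + V_BE + (β+1)I_B·R_E, so I_B = (1.51 − 0.7) / (15.3 + 251×0.18) = 0.0134 mA.
I_C = β·I_B = 250×0.0134 = 3.35 mA, and I_E = (β+1)I_B = 3.36 mA.
V_CE = V_CC − I_C·R_C − I_E·R_E = 9.9 − 3.35×0.56 − 3.36×0.18 = 7.42 V.
V_CE = 7.42 V > 0.2 V confirms active-region operation.

I_C ≈ 3.4 mA, V_CE ≈ 7.4 V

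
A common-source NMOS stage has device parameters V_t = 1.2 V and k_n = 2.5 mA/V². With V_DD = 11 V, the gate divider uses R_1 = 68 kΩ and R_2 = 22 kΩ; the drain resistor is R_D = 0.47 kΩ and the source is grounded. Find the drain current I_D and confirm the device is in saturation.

I_D ≈ 2.8 mA

V_G = V_DD·R_2/(R_1+R_2) = 11×22/90 = 2.69 V. With the source grounded, V_GS = V_G = 2.69 V.
Assume saturation: I_D = (k_n/2)(V_GS − V_t)² = (2.5/2)×(2.69 − 1.2)² = 1.25×1.49² = 2.77 mA.
V_DS = V_DD − I_D·R_D = 11 − 2.77×0.47 = 9.7 V.
Saturation requires V_DS ≥ V_GS − V_t = 1.49 V; 9.7 ≥ 1.49 ✓.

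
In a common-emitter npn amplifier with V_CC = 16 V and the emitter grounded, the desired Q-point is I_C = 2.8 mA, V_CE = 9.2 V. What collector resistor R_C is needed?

R_C ≈ 2.4 kΩ

Collector loop: V_CC = I_C·R_C + V_CE.
R_C = (V_CC − V_CE)/I_C = (16 − 9.2)/2.8 = 2.43 kΩ.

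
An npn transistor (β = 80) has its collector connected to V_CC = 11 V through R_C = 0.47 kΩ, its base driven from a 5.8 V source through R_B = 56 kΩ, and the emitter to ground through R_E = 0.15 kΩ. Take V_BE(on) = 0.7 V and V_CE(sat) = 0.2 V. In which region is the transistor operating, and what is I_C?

Assume active. Base-emitter loop: I_B = (V_BB − V_BE)/(R_B + (β+1)R_E) = (5.8 − 0.7)/(56 + 81×0.15) = 0.0748 mA.
I_C = β·I_B = 80×0.0748 = 5.99 mA.
V_CE = V_CC − I_C·R_C − I_E·R_E = 11 − 5.99×0.47 − 6.06×0.15 = 7.28 V > V_CE(sat), so the active-region assumption holds.

active; I_C ≈ 6 mA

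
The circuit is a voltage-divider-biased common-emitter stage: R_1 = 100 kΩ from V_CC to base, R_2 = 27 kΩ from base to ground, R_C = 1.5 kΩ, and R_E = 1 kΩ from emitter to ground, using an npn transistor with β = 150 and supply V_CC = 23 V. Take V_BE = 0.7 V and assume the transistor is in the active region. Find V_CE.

Thevenize the base divider: V_Th = V_CC·R_2/(R_1+R_2) = 23×27/127 = 4.89 V, R_Th = R_1‖R_2 = 21.3 kΩ.
Base-emitter loop: V_Th = I_B·R_Th + V_BE + (β+1)I_B·R_E, so I_B = (4.89 − 0.7) / (21.3 + 151×1) = 0.0243 mA.
I_C = β·I_B = 150×0.0243 = 3.65 mA, and I_E = (β+1)I_B = 3.67 mA.
V_CE = V_CC − I_C·R_C − I_E·R_E = 23 − 3.65×1.5 − 3.67×1 = 13.9 V.
V_CE = 13.9 V > 0.2 V confirms active-region operation.

V_CE ≈ 14 V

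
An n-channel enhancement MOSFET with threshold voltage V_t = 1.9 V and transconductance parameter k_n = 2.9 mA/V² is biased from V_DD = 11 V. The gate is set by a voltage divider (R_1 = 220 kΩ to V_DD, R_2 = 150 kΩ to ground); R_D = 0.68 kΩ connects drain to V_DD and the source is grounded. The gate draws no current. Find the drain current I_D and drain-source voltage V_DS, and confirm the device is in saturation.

V_G = V_DD·R_2/(R_1+R_2) = 11×150/370 = 4.46 V. With the source grounded, V_GS = V_G = 4.46 V.
Assume saturation: I_D = (k_n/2)(V_GS − V_t)² = (2.9/2)×(4.46 − 1.9)² = 1.45×2.56² = 9.5 mA.
V_DS = V_DD − I_D·R_D = 11 − 9.5×0.68 = 4.54 V.
Saturation requires V_DS ≥ V_GS − V_t = 2.56 V; 4.54 ≥ 2.56 ✓.

I_D ≈ 9.5 mA, V_DS ≈ 4.5 V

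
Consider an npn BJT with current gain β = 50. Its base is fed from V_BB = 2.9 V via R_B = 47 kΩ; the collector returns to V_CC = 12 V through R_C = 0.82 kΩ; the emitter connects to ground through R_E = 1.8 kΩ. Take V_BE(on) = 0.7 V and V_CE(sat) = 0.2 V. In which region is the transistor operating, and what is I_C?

Assume active. Base-emitter loop: I_B = (V_BB − V_BE)/(R_B + (β+1)R_E) = (2.9 − 0.7)/(47 + 51×1.8) = 0.0159 mA.
I_C = β·I_B = 50×0.0159 = 0.793 mA.
V_CE = V_CC − I_C·R_C − I_E·R_E = 12 − 0.793×0.82 − 0.808×1.8 = 9.9 V > V_CE(sat), so the active-region assumption holds.

active; I_C ≈ 0.79 mA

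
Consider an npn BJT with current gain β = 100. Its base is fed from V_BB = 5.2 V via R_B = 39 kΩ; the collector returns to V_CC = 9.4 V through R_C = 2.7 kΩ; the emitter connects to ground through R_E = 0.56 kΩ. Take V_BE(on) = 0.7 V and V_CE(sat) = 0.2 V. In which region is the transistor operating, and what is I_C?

Assume active: I_B = (5.2 − 0.7)/(39 + 101×0.56) = 0.0471 mA, I_C = β·I_B = 4.71 mA.
Then V_CE = 9.4 − 4.71×2.7 − 4.76×0.56 = -5.98 V < 0.2 V — the active assumption fails.
Re-solve with V_CE = 0.2 V. KCL at the emitter: V_E/R_E = (V_BB−0.7−V_E)/R_B + (V_CC−0.2−V_E)/R_C, giving V_E = 1.61 V.
I_C = (V_CC − 0.2 − V_E)/R_C = (9.2 − 1.61)/2.7 = 2.81 mA.
Check: I_B = (4.5 − 1.61)/39 = 0.074 mA, and β·I_B = 7.4 mA > I_C, confirming saturation.

saturation; I_C ≈ 2.8 mA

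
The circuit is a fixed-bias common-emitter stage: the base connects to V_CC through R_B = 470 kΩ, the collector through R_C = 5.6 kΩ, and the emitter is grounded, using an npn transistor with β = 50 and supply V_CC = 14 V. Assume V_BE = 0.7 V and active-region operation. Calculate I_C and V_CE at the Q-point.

Base loop: V_CC = I_B·R_B + V_BE, so I_B = (14 − 0.7)/470 kΩ = 0.0283 mA.
In the active region I_C = β·I_B = 50 × 0.0283 = 1.41 mA.
Collector loop: V_CE = V_CC − I_C·R_C = 14 − 1.41×5.6 = 6.08 V.
Since V_CE = 6.08 V > V_CE(sat) ≈ 0.2 V, the transistor is in the active region as assumed.

I_C ≈ 1.4 mA, V_CE ≈ 6.1 V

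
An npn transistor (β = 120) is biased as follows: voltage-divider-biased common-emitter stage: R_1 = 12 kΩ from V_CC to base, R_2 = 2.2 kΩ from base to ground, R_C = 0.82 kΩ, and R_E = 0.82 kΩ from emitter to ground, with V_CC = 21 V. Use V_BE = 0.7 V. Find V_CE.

V_CE ≈ 16 V

Thevenize the base divider: V_Th = V_CC·R_2/(R_1+R_2) = 21×2.2/14.2 = 3.25 V, R_Th = R_1‖R_2 = 1.86 kΩ.
Base-emitter loop: V_Th = I_B·R_Th + V_BE + (β+1)I_B·R_E, so I_B = (3.25 − 0.7) / (1.86 + 121×0.82) = 0.0253 mA.
I_C = β·I_B = 120×0.0253 = 3.03 mA, and I_E = (β+1)I_B = 3.06 mA.
V_CE = V_CC − I_C·R_C − I_E·R_E = 21 − 3.03×0.82 − 3.06×0.82 = 16 V.
V_CE = 16 V > 0.2 V confirms active-region operation.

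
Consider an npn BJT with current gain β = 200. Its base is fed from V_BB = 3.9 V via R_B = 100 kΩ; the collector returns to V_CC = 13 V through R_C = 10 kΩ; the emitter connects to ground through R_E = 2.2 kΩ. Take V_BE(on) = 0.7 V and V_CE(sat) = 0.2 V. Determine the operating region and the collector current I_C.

saturation; I_C ≈ 1 mA

Assume active: I_B = (3.9 − 0.7)/(100 + 201×2.2) = 0.0059 mA, I_C = β·I_B = 1.18 mA.
Then V_CE = 13 − 1.18×10 − 1.19×2.2 = -1.41 V < 0.2 V — the active assumption fails.
Re-solve with V_CE = 0.2 V. KCL at the emitter: V_E/R_E = (V_BB−0.7−V_E)/R_B + (V_CC−0.2−V_E)/R_C, giving V_E = 2.32 V.
I_C = (V_CC − 0.2 − V_E)/R_C = (12.8 − 2.32)/10 = 1.05 mA.
Check: I_B = (3.2 − 2.32)/100 = 0.00876 mA, and β·I_B = 1.75 mA > I_C, confirming saturation.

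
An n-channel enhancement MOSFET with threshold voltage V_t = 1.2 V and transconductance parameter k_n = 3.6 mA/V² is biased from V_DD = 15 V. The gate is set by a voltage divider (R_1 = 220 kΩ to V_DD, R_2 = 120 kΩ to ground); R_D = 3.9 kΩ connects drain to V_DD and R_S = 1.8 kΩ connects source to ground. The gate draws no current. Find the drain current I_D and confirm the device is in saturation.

I_D ≈ 1.7 mA

V_G = V_DD·R_2/(R_1+R_2) = 15×120/340 = 5.29 V.
Assume saturation: I_D = (k_n/2)(V_GS − V_t)² with V_GS = V_G − I_D·R_S = 5.29 − 1.8·I_D.
Substituting gives 5.83·I_D² − 27.5·I_D + 30.2 = 0, with roots I_D = 1.73 or 2.99 mA.
The root I_D = 2.99 mA gives V_GS = -0.089 V ≤ V_t, so take I_D = 1.73 mA.
Then V_GS = 2.18 V and V_DS = V_DD − I_D(R_D+R_S) = 15 − 1.73×5.7 = 5.14 V.
Saturation requires V_DS ≥ V_GS − V_t = 0.98 V; 5.14 ≥ 0.98 ✓.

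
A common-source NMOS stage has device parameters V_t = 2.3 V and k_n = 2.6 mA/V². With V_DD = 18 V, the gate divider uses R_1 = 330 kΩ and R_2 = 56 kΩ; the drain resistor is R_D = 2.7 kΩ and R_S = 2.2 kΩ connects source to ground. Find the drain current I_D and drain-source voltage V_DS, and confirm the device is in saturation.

I_D ≈ 0.051 mA, V_DS ≈ 18 V

V_G = V_DD·R_2/(R_1+R_2) = 18×56/386 = 2.61 V.
Assume saturation: I_D = (k_n/2)(V_GS − V_t)² with V_GS = V_G − I_D·R_S = 2.61 − 2.2·I_D.
Substituting gives 6.29·I_D² − 2.78·I_D + 0.126 = 0, with roots I_D = 0.0513 or 0.391 mA.
The root I_D = 0.391 mA gives V_GS = 1.75 V ≤ V_t, so take I_D = 0.0513 mA.
Then V_GS = 2.5 V and V_DS = V_DD − I_D(R_D+R_S) = 18 − 0.0513×4.9 = 17.7 V.
Saturation requires V_DS ≥ V_GS − V_t = 0.199 V; 17.7 ≥ 0.199 ✓.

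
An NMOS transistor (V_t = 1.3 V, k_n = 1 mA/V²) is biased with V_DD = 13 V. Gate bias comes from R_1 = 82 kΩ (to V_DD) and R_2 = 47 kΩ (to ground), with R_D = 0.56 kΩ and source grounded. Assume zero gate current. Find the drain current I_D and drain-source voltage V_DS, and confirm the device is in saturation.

V_G = V_DD·R_2/(R_1+R_2) = 13×47/129 = 4.74 V. With the source grounded, V_GS = V_G = 4.74 V.
Assume saturation: I_D = (k_n/2)(V_GS − V_t)² = (1/2)×(4.74 − 1.3)² = 0.5×3.44² = 5.9 mA.
V_DS = V_DD − I_D·R_D = 13 − 5.9×0.56 = 9.69 V.
Saturation requires V_DS ≥ V_GS − V_t = 3.44 V; 9.69 ≥ 3.44 ✓.

I_D ≈ 5.9 mA, V_DS ≈ 9.7 V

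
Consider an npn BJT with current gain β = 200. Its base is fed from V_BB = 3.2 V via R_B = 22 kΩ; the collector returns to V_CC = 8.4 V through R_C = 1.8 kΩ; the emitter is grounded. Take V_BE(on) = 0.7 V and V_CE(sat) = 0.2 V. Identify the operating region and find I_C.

saturation; I_C ≈ 4.6 mA

Assume active: I_B = (3.2 − 0.7)/22 = 0.114 mA, giving I_C = β·I_B = 22.7 mA.
But then V_CE = 8.4 − 22.7×1.8 = -32.5 V < V_CE(sat) = 0.2 V — impossible in the active region.
So the transistor is saturated. With V_CE = 0.2 V, I_C = (V_CC − 0.2)/R_C = 8.2/1.8 = 4.56 mA.
Check: β·I_B = 22.7 mA > I_C = 4.56 mA, confirming saturation.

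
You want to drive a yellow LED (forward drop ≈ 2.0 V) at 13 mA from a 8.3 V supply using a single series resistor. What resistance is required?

R ≈ 0.48 kΩ

The resistor drops V_S − V_D = 8.3 − 2.0 = 6.3 V at 13 mA.
R = 6.3 V / 13 mA = 0.485 kΩ.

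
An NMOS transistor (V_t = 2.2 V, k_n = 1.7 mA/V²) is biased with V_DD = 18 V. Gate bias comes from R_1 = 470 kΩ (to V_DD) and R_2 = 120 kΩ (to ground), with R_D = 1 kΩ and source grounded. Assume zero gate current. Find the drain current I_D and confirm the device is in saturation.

V_G = V_DD·R_2/(R_1+R_2) = 18×120/590 = 3.66 V. With the source grounded, V_GS = V_G = 3.66 V.
Assume saturation: I_D = (k_n/2)(V_GS − V_t)² = (1.7/2)×(3.66 − 2.2)² = 0.85×1.46² = 1.81 mA.
V_DS = V_DD − I_D·R_D = 18 − 1.81×1 = 16.2 V.
Saturation requires V_DS ≥ V_GS − V_t = 1.46 V; 16.2 ≥ 1.46 ✓.

I_D ≈ 1.8 mA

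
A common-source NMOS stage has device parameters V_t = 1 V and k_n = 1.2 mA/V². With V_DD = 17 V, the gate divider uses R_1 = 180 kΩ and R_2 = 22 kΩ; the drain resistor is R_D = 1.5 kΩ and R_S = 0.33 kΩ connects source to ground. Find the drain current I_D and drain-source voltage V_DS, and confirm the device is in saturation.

I_D ≈ 0.33 mA, V_DS ≈ 16 V

V_G = V_DD·R_2/(R_1+R_2) = 17×22/202 = 1.85 V.
Assume saturation: I_D = (k_n/2)(V_GS − V_t)² with V_GS = V_G − I_D·R_S = 1.85 − 0.33·I_D.
Substituting gives 0.0653·I_D² − 1.34·I_D + 0.435 = 0, with roots I_D = 0.331 or 20.1 mA.
The root I_D = 20.1 mA gives V_GS = -4.79 V ≤ V_t, so take I_D = 0.331 mA.
Then V_GS = 1.74 V and V_DS = V_DD − I_D(R_D+R_S) = 17 − 0.331×1.83 = 16.4 V.
Saturation requires V_DS ≥ V_GS − V_t = 0.742 V; 16.4 ≥ 0.742 ✓.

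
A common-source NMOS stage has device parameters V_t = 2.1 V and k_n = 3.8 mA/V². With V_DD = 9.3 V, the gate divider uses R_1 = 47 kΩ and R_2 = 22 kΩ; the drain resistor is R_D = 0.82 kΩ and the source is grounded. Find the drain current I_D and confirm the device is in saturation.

I_D ≈ 1.4 mA

V_G = V_DD·R_2/(R_1+R_2) = 9.3×22/69 = 2.97 V. With the source grounded, V_GS = V_G = 2.97 V.
Assume saturation: I_D = (k_n/2)(V_GS − V_t)² = (3.8/2)×(2.97 − 2.1)² = 1.9×0.865² = 1.42 mA.
V_DS = V_DD − I_D·R_D = 9.3 − 1.42×0.82 = 8.13 V.
Saturation requires V_DS ≥ V_GS − V_t = 0.865 V; 8.13 ≥ 0.865 ✓.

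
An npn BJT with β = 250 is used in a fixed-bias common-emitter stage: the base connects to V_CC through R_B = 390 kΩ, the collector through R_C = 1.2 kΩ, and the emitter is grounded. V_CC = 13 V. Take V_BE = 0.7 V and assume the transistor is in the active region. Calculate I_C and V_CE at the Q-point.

Base loop: V_CC = I_B·R_B + V_BE, so I_B = (13 − 0.7)/390 kΩ = 0.0315 mA.
In the active region I_C = β·I_B = 250 × 0.0315 = 7.88 mA.
Collector loop: V_CE = V_CC − I_C·R_C = 13 − 7.88×1.2 = 3.54 V.
Since V_CE = 3.54 V > V_CE(sat) ≈ 0.2 V, the transistor is in the active region as assumed.

I_C ≈ 7.9 mA, V_CE ≈ 3.5 V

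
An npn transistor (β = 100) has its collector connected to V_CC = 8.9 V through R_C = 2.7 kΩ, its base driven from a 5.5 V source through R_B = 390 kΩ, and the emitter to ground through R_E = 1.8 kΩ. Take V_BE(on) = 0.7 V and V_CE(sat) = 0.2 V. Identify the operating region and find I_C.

active; I_C ≈ 0.84 mA

Assume active. Base-emitter loop: I_B = (V_BB − V_BE)/(R_B + (β+1)R_E) = (5.5 − 0.7)/(390 + 101×1.8) = 0.00839 mA.
I_C = β·I_B = 100×0.00839 = 0.839 mA.
V_CE = V_CC − I_C·R_C − I_E·R_E = 8.9 − 0.839×2.7 − 0.848×1.8 = 5.11 V > V_CE(sat), so the active-region assumption holds.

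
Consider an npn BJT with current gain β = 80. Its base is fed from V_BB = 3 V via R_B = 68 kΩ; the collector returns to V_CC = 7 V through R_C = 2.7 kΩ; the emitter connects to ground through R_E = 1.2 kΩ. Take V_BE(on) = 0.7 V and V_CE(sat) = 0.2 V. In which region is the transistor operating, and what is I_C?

Assume active. Base-emitter loop: I_B = (V_BB − V_BE)/(R_B + (β+1)R_E) = (3 − 0.7)/(68 + 81×1.2) = 0.0139 mA.
I_C = β·I_B = 80×0.0139 = 1.11 mA.
V_CE = V_CC − I_C·R_C − I_E·R_E = 7 − 1.11×2.7 − 1.13×1.2 = 2.64 V > V_CE(sat), so the active-region assumption holds.

active; I_C ≈ 1.1 mA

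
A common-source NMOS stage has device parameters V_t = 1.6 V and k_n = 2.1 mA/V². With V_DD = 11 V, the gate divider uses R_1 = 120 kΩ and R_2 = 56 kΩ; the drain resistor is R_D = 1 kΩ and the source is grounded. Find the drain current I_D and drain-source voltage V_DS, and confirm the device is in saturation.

V_G = V_DD·R_2/(R_1+R_2) = 11×56/176 = 3.5 V. With the source grounded, V_GS = V_G = 3.5 V.
Assume saturation: I_D = (k_n/2)(V_GS − V_t)² = (2.1/2)×(3.5 − 1.6)² = 1.05×1.9² = 3.79 mA.
V_DS = V_DD − I_D·R_D = 11 − 3.79×1 = 7.21 V.
Saturation requires V_DS ≥ V_GS − V_t = 1.9 V; 7.21 ≥ 1.9 ✓.

I_D ≈ 3.8 mA, V_DS ≈ 7.2 V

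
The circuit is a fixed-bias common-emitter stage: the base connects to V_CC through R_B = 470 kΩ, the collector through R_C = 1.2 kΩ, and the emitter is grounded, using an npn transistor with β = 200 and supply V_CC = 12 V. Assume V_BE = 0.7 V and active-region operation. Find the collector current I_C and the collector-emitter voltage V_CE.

I_C ≈ 4.8 mA, V_CE ≈ 6.2 V

Base loop: V_CC = I_B·R_B + V_BE, so I_B = (12 − 0.7)/470 kΩ = 0.024 mA.
In the active region I_C = β·I_B = 200 × 0.024 = 4.81 mA.
Collector loop: V_CE = V_CC − I_C·R_C = 12 − 4.81×1.2 = 6.23 V.
Since V_CE = 6.23 V > V_CE(sat) ≈ 0.2 V, the transistor is in the active region as assumed.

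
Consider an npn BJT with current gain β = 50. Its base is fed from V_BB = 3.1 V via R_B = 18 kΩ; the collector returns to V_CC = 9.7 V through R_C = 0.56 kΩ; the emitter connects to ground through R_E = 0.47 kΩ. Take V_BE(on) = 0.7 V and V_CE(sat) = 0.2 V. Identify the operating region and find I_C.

Assume active. Base-emitter loop: I_B = (V_BB − V_BE)/(R_B + (β+1)R_E) = (3.1 − 0.7)/(18 + 51×0.47) = 0.0572 mA.
I_C = β·I_B = 50×0.0572 = 2.86 mA.
V_CE = V_CC − I_C·R_C − I_E·R_E = 9.7 − 2.86×0.56 − 2.92×0.47 = 6.73 V > V_CE(sat), so the active-region assumption holds.

active; I_C ≈ 2.9 mA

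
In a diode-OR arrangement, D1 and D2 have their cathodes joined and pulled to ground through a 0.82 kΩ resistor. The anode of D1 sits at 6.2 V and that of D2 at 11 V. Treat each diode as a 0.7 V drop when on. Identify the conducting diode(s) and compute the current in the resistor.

Only D2 conducts; I_R ≈ 13 mA

Assume both conduct. Then node N would need to be at both 6.2−0.7 = 5.5 V and 11−0.7 = 10.3 V, which is impossible.
Assume only D2 conducts: V_N = 11 − 0.7 = 10.3 V, so I_R = 10.3/0.82 = 12.6 mA.
Check D1: its anode-to-cathode voltage is 6.2 − 10.3 = -4.1 V < 0.7 V, so it is off. The assumption is consistent.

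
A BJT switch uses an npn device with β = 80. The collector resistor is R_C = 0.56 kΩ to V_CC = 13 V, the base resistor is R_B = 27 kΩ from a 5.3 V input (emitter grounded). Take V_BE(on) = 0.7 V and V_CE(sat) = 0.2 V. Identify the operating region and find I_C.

active; I_C ≈ 14 mA

Assume active. Base-emitter loop: I_B = (V_BB − V_BE)/R_B = (5.3 − 0.7)/27 = 0.17 mA.
I_C = β·I_B = 80×0.17 = 13.6 mA.
V_CE = V_CC − I_C·R_C = 13 − 13.6×0.56 = 5.37 V > V_CE(sat), so the active-region assumption holds.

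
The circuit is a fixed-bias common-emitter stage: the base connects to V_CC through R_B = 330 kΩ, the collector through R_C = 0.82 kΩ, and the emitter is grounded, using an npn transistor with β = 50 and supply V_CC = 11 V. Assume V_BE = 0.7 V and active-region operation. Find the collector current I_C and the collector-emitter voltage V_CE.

Base loop: V_CC = I_B·R_B + V_BE, so I_B = (11 − 0.7)/330 kΩ = 0.0312 mA.
In the active region I_C = β·I_B = 50 × 0.0312 = 1.56 mA.
Collector loop: V_CE = V_CC − I_C·R_C = 11 − 1.56×0.82 = 9.72 V.
Since V_CE = 9.72 V > V_CE(sat) ≈ 0.2 V, the transistor is in the active region as assumed.

I_C ≈ 1.6 mA, V_CE ≈ 9.7 V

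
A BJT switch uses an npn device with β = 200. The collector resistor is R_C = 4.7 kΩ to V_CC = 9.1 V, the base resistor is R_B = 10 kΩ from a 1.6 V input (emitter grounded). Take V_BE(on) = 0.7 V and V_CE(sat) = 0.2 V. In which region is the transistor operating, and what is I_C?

Assume active: I_B = (1.6 − 0.7)/10 = 0.09 mA, giving I_C = β·I_B = 18 mA.
But then V_CE = 9.1 − 18×4.7 = -75.5 V < V_CE(sat) = 0.2 V — impossible in the active region.
So the transistor is saturated. With V_CE = 0.2 V, I_C = (V_CC − 0.2)/R_C = 8.9/4.7 = 1.89 mA.
Check: β·I_B = 18 mA > I_C = 1.89 mA, confirming saturation.

saturation; I_C ≈ 1.9 mA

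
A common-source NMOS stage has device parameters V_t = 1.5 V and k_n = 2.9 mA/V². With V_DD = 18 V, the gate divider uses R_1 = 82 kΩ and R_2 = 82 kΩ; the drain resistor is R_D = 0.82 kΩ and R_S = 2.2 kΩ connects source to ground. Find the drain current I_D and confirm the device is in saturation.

I_D ≈ 2.8 mA

V_G = V_DD·R_2/(R_1+R_2) = 18×82/164 = 9 V.
Assume saturation: I_D = (k_n/2)(V_GS − V_t)² with V_GS = V_G − I_D·R_S = 9 − 2.2·I_D.
Substituting gives 7.02·I_D² − 48.9·I_D + 81.6 = 0, with roots I_D = 2.78 or 4.18 mA.
The root I_D = 4.18 mA gives V_GS = -0.198 V ≤ V_t, so take I_D = 2.78 mA.
Then V_GS = 2.88 V and V_DS = V_DD − I_D(R_D+R_S) = 18 − 2.78×3.02 = 9.61 V.
Saturation requires V_DS ≥ V_GS − V_t = 1.38 V; 9.61 ≥ 1.38 ✓.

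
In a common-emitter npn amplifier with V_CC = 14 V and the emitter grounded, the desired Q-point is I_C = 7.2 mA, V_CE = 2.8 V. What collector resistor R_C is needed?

R_C ≈ 1.6 kΩ

Collector loop: V_CC = I_C·R_C + V_CE.
R_C = (V_CC − V_CE)/I_C = (14 − 2.8)/7.2 = 1.56 kΩ.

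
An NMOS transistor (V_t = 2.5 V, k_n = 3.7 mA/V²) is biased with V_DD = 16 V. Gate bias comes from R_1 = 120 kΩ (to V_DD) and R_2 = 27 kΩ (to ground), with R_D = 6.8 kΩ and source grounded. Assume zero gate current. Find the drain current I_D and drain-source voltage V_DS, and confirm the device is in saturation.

V_G = V_DD·R_2/(R_1+R_2) = 16×27/147 = 2.94 V. With the source grounded, V_GS = V_G = 2.94 V.
Assume saturation: I_D = (k_n/2)(V_GS − V_t)² = (3.7/2)×(2.94 − 2.5)² = 1.85×0.439² = 0.356 mA.
V_DS = V_DD − I_D·R_D = 16 − 0.356×6.8 = 13.6 V.
Saturation requires V_DS ≥ V_GS − V_t = 0.439 V; 13.6 ≥ 0.439 ✓.

I_D ≈ 0.36 mA, V_DS ≈ 14 V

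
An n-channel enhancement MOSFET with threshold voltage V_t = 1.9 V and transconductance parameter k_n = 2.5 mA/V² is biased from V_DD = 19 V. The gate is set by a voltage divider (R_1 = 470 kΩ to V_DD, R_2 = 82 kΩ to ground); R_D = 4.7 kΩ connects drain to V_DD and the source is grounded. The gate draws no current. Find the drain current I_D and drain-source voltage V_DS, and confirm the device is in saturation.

I_D ≈ 1.1 mA, V_DS ≈ 14 V

V_G = V_DD·R_2/(R_1+R_2) = 19×82/552 = 2.82 V. With the source grounded, V_GS = V_G = 2.82 V.
Assume saturation: I_D = (k_n/2)(V_GS − V_t)² = (2.5/2)×(2.82 − 1.9)² = 1.25×0.922² = 1.06 mA.
V_DS = V_DD − I_D·R_D = 19 − 1.06×4.7 = 14 V.
Saturation requires V_DS ≥ V_GS − V_t = 0.922 V; 14 ≥ 0.922 ✓.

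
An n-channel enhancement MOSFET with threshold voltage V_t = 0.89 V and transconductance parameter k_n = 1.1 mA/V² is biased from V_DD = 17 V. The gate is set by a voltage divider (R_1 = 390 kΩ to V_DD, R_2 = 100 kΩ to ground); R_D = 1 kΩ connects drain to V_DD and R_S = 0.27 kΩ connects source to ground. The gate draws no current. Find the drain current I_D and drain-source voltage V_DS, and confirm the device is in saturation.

V_G = V_DD·R_2/(R_1+R_2) = 17×100/490 = 3.47 V.
Assume saturation: I_D = (k_n/2)(V_GS − V_t)² with V_GS = V_G − I_D·R_S = 3.47 − 0.27·I_D.
Substituting gives 0.0401·I_D² − 1.77·I_D + 3.66 = 0, with roots I_D = 2.18 or 41.9 mA.
The root I_D = 41.9 mA gives V_GS = -7.83 V ≤ V_t, so take I_D = 2.18 mA.
Then V_GS = 2.88 V and V_DS = V_DD − I_D(R_D+R_S) = 17 − 2.18×1.27 = 14.2 V.
Saturation requires V_DS ≥ V_GS − V_t = 1.99 V; 14.2 ≥ 1.99 ✓.

I_D ≈ 2.2 mA, V_DS ≈ 14 V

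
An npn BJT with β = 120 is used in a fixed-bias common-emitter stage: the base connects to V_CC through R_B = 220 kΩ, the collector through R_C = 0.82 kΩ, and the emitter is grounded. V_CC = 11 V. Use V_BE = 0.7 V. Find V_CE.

V_CE ≈ 6.4 V

Base loop: V_CC = I_B·R_B + V_BE, so I_B = (11 − 0.7)/220 kΩ = 0.0468 mA.
In the active region I_C = β·I_B = 120 × 0.0468 = 5.62 mA.
Collector loop: V_CE = V_CC − I_C·R_C = 11 − 5.62×0.82 = 6.39 V.
Since V_CE = 6.39 V > V_CE(sat) ≈ 0.2 V, the transistor is in the active region as assumed.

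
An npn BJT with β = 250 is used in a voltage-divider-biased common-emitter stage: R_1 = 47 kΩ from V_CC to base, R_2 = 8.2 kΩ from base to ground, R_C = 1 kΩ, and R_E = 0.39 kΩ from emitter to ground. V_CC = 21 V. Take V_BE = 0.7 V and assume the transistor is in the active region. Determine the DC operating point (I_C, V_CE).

Thevenize the base divider: V_Th = V_CC·R_2/(R_1+R_2) = 21×8.2/55.2 = 3.12 V, R_Th = R_1‖R_2 = 6.98 kΩ.
Base-emitter loop: V_Th = I_B·R_Th + V_BE + (β+1)I_B·R_E, so I_B = (3.12 − 0.7) / (6.98 + 251×0.39) = 0.0231 mA.
I_C = β·I_B = 250×0.0231 = 5.77 mA, and I_E = (β+1)I_B = 5.79 mA.
V_CE = V_CC − I_C·R_C − I_E·R_E = 21 − 5.77×1 − 5.79×0.39 = 13 V.
V_CE = 13 V > 0.2 V confirms active-region operation.

I_C ≈ 5.8 mA, V_CE ≈ 13 V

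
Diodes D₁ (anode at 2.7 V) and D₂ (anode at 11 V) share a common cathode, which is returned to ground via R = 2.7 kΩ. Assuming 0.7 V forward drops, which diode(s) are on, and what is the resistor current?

Only D₂ conducts; I_R ≈ 3.8 mA

Assume both conduct. Then node N would need to be at both 2.7−0.7 = 2 V and 11−0.7 = 10.3 V, which is impossible.
Assume only D₂ conducts: V_N = 11 − 0.7 = 10.3 V, so I_R = 10.3/2.7 = 3.81 mA.
Check D₁: its anode-to-cathode voltage is 2.7 − 10.3 = -7.6 V < 0.7 V, so it is off. The assumption is consistent.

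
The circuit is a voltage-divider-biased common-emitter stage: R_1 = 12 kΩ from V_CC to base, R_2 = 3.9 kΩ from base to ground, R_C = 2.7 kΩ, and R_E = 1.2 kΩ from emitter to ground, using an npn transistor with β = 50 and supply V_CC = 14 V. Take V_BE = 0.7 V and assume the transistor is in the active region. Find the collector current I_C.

Thevenize the base divider: V_Th = V_CC·R_2/(R_1+R_2) = 14×3.9/15.9 = 3.43 V, R_Th = R_1‖R_2 = 2.94 kΩ.
Base-emitter loop: V_Th = I_B·R_Th + V_BE + (β+1)I_B·R_E, so I_B = (3.43 − 0.7) / (2.94 + 51×1.2) = 0.0426 mA.
I_C = β·I_B = 50×0.0426 = 2.13 mA, and I_E = (β+1)I_B = 2.17 mA.
V_CE = V_CC − I_C·R_C − I_E·R_E = 14 − 2.13×2.7 − 2.17×1.2 = 5.64 V.
V_CE = 5.64 V > 0.2 V confirms active-region operation.

I_C ≈ 2.1 mA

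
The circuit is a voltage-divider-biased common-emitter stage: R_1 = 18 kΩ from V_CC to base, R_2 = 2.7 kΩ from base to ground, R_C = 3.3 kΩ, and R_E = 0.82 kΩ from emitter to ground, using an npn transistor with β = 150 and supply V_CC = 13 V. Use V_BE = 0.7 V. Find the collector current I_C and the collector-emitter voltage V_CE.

I_C ≈ 1.2 mA, V_CE ≈ 8.1 V

Thevenize the base divider: V_Th = V_CC·R_2/(R_1+R_2) = 13×2.7/20.7 = 1.7 V, R_Th = R_1‖R_2 = 2.35 kΩ.
Base-emitter loop: V_Th = I_B·R_Th + V_BE + (β+1)I_B·R_E, so I_B = (1.7 − 0.7) / (2.35 + 151×0.82) = 0.00789 mA.
I_C = β·I_B = 150×0.00789 = 1.18 mA, and I_E = (β+1)I_B = 1.19 mA.
V_CE = V_CC − I_C·R_C − I_E·R_E = 13 − 1.18×3.3 − 1.19×0.82 = 8.12 V.
V_CE = 8.12 V > 0.2 V confirms active-region operation.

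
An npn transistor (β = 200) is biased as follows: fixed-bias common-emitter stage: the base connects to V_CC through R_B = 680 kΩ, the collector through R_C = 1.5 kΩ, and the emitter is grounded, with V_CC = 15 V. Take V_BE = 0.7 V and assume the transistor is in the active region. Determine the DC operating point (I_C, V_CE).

I_C ≈ 4.2 mA, V_CE ≈ 8.7 V

Base loop: V_CC = I_B·R_B + V_BE, so I_B = (15 − 0.7)/680 kΩ = 0.021 mA.
In the active region I_C = β·I_B = 200 × 0.021 = 4.21 mA.
Collector loop: V_CE = V_CC − I_C·R_C = 15 − 4.21×1.5 = 8.69 V.
Since V_CE = 8.69 V > V_CE(sat) ≈ 0.2 V, the transistor is in the active region as assumed.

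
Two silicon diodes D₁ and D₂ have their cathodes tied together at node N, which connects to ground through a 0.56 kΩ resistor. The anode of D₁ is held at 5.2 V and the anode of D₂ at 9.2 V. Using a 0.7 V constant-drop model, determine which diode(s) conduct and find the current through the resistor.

Assume both conduct. Then node N would need to be at both 5.2−0.7 = 4.5 V and 9.2−0.7 = 8.5 V, which is impossible.
Assume only D₂ conducts: V_N = 9.2 − 0.7 = 8.5 V, so I_R = 8.5/0.56 = 15.2 mA.
Check D₁: its anode-to-cathode voltage is 5.2 − 8.5 = -3.3 V < 0.7 V, so it is off. The assumption is consistent.

Only D₂ conducts; I_R ≈ 15 mA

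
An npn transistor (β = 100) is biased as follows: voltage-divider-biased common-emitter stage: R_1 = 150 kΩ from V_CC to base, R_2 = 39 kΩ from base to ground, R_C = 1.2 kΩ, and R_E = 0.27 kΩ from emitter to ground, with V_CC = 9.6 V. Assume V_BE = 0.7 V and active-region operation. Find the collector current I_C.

I_C ≈ 2.2 mA

Thevenize the base divider: V_Th = V_CC·R_2/(R_1+R_2) = 9.6×39/189 = 1.98 V, R_Th = R_1‖R_2 = 31 kΩ.
Base-emitter loop: V_Th = I_B·R_Th + V_BE + (β+1)I_B·R_E, so I_B = (1.98 − 0.7) / (31 + 101×0.27) = 0.022 mA.
I_C = β·I_B = 100×0.022 = 2.2 mA, and I_E = (β+1)I_B = 2.22 mA.
V_CE = V_CC − I_C·R_C − I_E·R_E = 9.6 − 2.2×1.2 − 2.22×0.27 = 6.36 V.
V_CE = 6.36 V > 0.2 V confirms active-region operation.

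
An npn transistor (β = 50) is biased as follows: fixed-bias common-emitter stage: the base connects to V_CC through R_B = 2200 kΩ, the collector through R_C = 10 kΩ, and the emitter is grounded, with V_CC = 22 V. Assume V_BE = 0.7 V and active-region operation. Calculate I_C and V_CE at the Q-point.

I_C ≈ 0.48 mA, V_CE ≈ 17 V

Base loop: V_CC = I_B·R_B + V_BE, so I_B = (22 − 0.7)/2200 kΩ = 0.00968 mA.
In the active region I_C = β·I_B = 50 × 0.00968 = 0.484 mA.
Collector loop: V_CE = V_CC − I_C·R_C = 22 − 0.484×10 = 17.2 V.
Since V_CE = 17.2 V > V_CE(sat) ≈ 0.2 V, the transistor is in the active region as assumed.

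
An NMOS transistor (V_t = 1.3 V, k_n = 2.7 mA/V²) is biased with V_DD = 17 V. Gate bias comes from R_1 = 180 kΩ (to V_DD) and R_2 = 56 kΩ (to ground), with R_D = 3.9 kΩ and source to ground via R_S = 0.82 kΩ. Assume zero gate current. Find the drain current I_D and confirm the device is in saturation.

I_D ≈ 1.9 mA

V_G = V_DD·R_2/(R_1+R_2) = 17×56/236 = 4.03 V.
Assume saturation: I_D = (k_n/2)(V_GS − V_t)² with V_GS = V_G − I_D·R_S = 4.03 − 0.82·I_D.
Substituting gives 0.908·I_D² − 7.05·I_D + 10.1 = 0, with roots I_D = 1.89 or 5.88 mA.
The root I_D = 5.88 mA gives V_GS = -0.787 V ≤ V_t, so take I_D = 1.89 mA.
Then V_GS = 2.48 V and V_DS = V_DD − I_D(R_D+R_S) = 17 − 1.89×4.72 = 8.08 V.
Saturation requires V_DS ≥ V_GS − V_t = 1.18 V; 8.08 ≥ 1.18 ✓.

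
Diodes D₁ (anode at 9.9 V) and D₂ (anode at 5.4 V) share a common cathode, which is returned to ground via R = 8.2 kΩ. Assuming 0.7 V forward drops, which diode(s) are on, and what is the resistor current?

Only D₁ conducts; I_R ≈ 1.1 mA

Assume both conduct. Then node N would need to be at both 9.9−0.7 = 9.2 V and 5.4−0.7 = 4.7 V, which is impossible.
Assume only D₁ conducts: V_N = 9.9 − 0.7 = 9.2 V, so I_R = 9.2/8.2 = 1.12 mA.
Check D₂: its anode-to-cathode voltage is 5.4 − 9.2 = -3.8 V < 0.7 V, so it is off. The assumption is consistent.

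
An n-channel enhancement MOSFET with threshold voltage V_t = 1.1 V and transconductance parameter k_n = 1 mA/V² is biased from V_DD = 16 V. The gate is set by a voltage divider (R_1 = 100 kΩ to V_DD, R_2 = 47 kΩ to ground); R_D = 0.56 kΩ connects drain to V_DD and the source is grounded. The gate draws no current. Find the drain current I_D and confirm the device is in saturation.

I_D ≈ 8.1 mA

V_G = V_DD·R_2/(R_1+R_2) = 16×47/147 = 5.12 V. With the source grounded, V_GS = V_G = 5.12 V.
Assume saturation: I_D = (k_n/2)(V_GS − V_t)² = (1/2)×(5.12 − 1.1)² = 0.5×4.02² = 8.06 mA.
V_DS = V_DD − I_D·R_D = 16 − 8.06×0.56 = 11.5 V.
Saturation requires V_DS ≥ V_GS − V_t = 4.02 V; 11.5 ≥ 4.02 ✓.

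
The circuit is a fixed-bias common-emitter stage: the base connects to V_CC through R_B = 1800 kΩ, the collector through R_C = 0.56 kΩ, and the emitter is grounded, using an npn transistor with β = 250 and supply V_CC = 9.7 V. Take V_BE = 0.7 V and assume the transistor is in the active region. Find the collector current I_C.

Base loop: V_CC = I_B·R_B + V_BE, so I_B = (9.7 − 0.7)/1800 kΩ = 0.005 mA.
In the active region I_C = β·I_B = 250 × 0.005 = 1.25 mA.
Collector loop: V_CE = V_CC − I_C·R_C = 9.7 − 1.25×0.56 = 9 V.
Since V_CE = 9 V > V_CE(sat) ≈ 0.2 V, the transistor is in the active region as assumed.

I_C ≈ 1.2 mA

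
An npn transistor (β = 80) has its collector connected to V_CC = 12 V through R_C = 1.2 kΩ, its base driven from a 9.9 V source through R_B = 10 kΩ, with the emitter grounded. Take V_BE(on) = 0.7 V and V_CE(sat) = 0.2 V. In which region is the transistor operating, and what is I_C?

saturation; I_C ≈ 9.8 mA

Assume active: I_B = (9.9 − 0.7)/10 = 0.92 mA, giving I_C = β·I_B = 73.6 mA.
But then V_CE = 12 − 73.6×1.2 = -76.3 V < V_CE(sat) = 0.2 V — impossible in the active region.
So the transistor is saturated. With V_CE = 0.2 V, I_C = (V_CC − 0.2)/R_C = 11.8/1.2 = 9.83 mA.
Check: β·I_B = 73.6 mA > I_C = 9.83 mA, confirming saturation.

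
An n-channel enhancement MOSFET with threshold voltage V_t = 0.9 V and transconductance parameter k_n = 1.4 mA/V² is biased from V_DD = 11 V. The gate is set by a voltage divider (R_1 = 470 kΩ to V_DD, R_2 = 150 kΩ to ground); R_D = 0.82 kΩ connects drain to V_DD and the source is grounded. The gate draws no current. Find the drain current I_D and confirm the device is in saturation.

I_D ≈ 2.2 mA

V_G = V_DD·R_2/(R_1+R_2) = 11×150/620 = 2.66 V. With the source grounded, V_GS = V_G = 2.66 V.
Assume saturation: I_D = (k_n/2)(V_GS − V_t)² = (1.4/2)×(2.66 − 0.9)² = 0.7×1.76² = 2.17 mA.
V_DS = V_DD − I_D·R_D = 11 − 2.17×0.82 = 9.22 V.
Saturation requires V_DS ≥ V_GS − V_t = 1.76 V; 9.22 ≥ 1.76 ✓.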